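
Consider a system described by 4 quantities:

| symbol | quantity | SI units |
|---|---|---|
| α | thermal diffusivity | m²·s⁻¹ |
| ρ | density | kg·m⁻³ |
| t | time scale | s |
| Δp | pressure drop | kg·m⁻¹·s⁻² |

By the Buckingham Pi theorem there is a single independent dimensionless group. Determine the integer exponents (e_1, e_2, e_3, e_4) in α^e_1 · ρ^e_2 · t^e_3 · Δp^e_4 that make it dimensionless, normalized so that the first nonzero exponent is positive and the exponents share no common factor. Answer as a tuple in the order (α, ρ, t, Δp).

(1, 1, -1, -1)

M: e_1·(0) + e_2·(1) + e_3·(0) + e_4·(1) = 0
L: e_1·(2) + e_2·(-3) + e_3·(0) + e_4·(-1) = 0
T: e_1·(-1) + e_2·(0) + e_3·(1) + e_4·(-2) = 0
Solving this homogeneous linear system for the smallest-integer solution (first nonzero entry positive) gives (1, 1, -1, -1).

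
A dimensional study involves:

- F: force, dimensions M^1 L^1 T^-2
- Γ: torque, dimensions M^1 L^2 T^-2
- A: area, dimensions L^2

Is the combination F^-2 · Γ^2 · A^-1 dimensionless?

yes

Sum the exponent of each base dimension across the product:
  M: −2·[F]_M + 2·[Γ]_M − [A]_M = −2·(1) + 2·(1) − (0) = 0
  L: −2·[F]_L + 2·[Γ]_L − [A]_L = −2·(1) + 2·(2) − (2) = 0
  T: −2·[F]_T + 2·[Γ]_T − [A]_T = −2·(-2) + 2·(-2) − (0) = 0
  Θ: −2·[F]_Θ + 2·[Γ]_Θ − [A]_Θ = −2·(0) + 2·(0) − (0) = 0
All base exponents vanish — dimensionless.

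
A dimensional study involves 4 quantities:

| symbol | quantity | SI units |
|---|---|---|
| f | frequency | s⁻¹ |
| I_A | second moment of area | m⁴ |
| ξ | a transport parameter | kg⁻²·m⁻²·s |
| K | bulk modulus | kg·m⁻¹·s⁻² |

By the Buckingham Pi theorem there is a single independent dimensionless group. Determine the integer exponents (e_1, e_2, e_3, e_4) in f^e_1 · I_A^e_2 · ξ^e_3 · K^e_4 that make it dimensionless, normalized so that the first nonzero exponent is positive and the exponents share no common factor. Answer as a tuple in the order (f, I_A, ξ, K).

(3, -1, -1, -2)

M: e_1·(0) + e_2·(0) + e_3·(-2) + e_4·(1) = 0
L: e_1·(0) + e_2·(4) + e_3·(-2) + e_4·(-1) = 0
T: e_1·(-1) + e_2·(0) + e_3·(1) + e_4·(-2) = 0
Solving this homogeneous linear system for the smallest-integer solution (first nonzero entry positive) gives (3, -1, -1, -2).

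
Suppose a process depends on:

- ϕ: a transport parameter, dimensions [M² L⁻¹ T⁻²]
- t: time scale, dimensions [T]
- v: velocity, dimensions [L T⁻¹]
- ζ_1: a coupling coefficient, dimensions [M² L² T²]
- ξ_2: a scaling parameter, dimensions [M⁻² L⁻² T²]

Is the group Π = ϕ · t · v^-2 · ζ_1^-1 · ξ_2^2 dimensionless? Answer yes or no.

Sum the exponent of each base dimension across the product:
  M: [ϕ]_M + [t]_M − 2·[v]_M − [ζ_1]_M + 2·[ξ_2]_M = (2) + (0) − 2·(0) − (2) + 2·(-2) = -4
  L: [ϕ]_L + [t]_L − 2·[v]_L − [ζ_1]_L + 2·[ξ_2]_L = (-1) + (0) − 2·(1) − (2) + 2·(-2) = -9
  T: [ϕ]_T + [t]_T − 2·[v]_T − [ζ_1]_T + 2·[ξ_2]_T = (-2) + (1) − 2·(-1) − (2) + 2·(2) = 3
Net dimensions [M⁻⁴ L⁻⁹ T³] ≠ [1] — not dimensionless.

no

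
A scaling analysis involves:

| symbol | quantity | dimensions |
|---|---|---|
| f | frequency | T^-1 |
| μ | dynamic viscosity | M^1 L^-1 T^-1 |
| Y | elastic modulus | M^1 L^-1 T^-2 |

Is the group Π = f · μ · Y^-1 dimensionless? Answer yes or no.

Sum the exponent of each base dimension across the product:
  M: [f]_M + [μ]_M − [Y]_M = (0) + (1) − (1) = 0
  L: [f]_L + [μ]_L − [Y]_L = (0) + (-1) − (-1) = 0
  T: [f]_T + [μ]_T − [Y]_T = (-1) + (-1) − (-2) = 0
All base exponents vanish — dimensionless.

yes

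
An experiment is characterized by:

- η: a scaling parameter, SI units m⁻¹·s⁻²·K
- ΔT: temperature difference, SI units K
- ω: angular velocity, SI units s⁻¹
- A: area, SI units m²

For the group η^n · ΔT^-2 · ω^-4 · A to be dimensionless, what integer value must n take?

Balance the L exponent: (-1)·n from η, plus −2·(0) − 4·(0) + (2) = 2 from the rest, must sum to zero.
−n + 2 = 0, so n = 2.

2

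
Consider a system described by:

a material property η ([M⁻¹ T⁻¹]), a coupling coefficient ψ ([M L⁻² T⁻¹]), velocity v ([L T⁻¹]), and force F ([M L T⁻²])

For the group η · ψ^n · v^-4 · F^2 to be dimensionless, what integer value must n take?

-1

Balance the M exponent: (1)·n from ψ, plus (-1) − 4·(0) + 2·(1) = 1 from the rest, must sum to zero.
n + 1 = 0, so n = -1.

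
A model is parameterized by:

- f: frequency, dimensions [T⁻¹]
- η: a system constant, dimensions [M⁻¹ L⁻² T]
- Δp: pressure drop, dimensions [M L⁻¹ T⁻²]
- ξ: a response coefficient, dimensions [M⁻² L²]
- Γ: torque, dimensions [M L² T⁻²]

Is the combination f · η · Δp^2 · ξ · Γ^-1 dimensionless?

Sum the exponent of each base dimension across the product:
  M: [f]_M + [η]_M + 2·[Δp]_M + [ξ]_M − [Γ]_M = (0) + (-1) + 2·(1) + (-2) − (1) = -2
  L: [f]_L + [η]_L + 2·[Δp]_L + [ξ]_L − [Γ]_L = (0) + (-2) + 2·(-1) + (2) − (2) = -4
  T: [f]_T + [η]_T + 2·[Δp]_T + [ξ]_T − [Γ]_T = (-1) + (1) + 2·(-2) + (0) − (-2) = -2
Net dimensions [M⁻² L⁻⁴ T⁻²] ≠ [1] — not dimensionless.

no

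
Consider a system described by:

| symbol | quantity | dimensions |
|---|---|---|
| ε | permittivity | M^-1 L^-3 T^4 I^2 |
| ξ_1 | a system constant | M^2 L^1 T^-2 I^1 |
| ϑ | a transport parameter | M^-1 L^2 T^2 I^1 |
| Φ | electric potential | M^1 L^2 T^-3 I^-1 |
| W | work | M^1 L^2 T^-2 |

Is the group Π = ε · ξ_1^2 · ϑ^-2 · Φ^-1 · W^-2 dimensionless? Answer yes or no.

no

Sum the exponent of each base dimension across the product:
  M: [ε]_M + 2·[ξ_1]_M − 2·[ϑ]_M − [Φ]_M − 2·[W]_M = (-1) + 2·(2) − 2·(-1) − (1) − 2·(1) = 2
  L: [ε]_L + 2·[ξ_1]_L − 2·[ϑ]_L − [Φ]_L − 2·[W]_L = (-3) + 2·(1) − 2·(2) − (2) − 2·(2) = -11
  T: [ε]_T + 2·[ξ_1]_T − 2·[ϑ]_T − [Φ]_T − 2·[W]_T = (4) + 2·(-2) − 2·(2) − (-3) − 2·(-2) = 3
  I: [ε]_I + 2·[ξ_1]_I − 2·[ϑ]_I − [Φ]_I − 2·[W]_I = (2) + 2·(1) − 2·(1) − (-1) − 2·(0) = 3
Net dimensions [M² L⁻¹¹ T³ I³] ≠ [1] — not dimensionless.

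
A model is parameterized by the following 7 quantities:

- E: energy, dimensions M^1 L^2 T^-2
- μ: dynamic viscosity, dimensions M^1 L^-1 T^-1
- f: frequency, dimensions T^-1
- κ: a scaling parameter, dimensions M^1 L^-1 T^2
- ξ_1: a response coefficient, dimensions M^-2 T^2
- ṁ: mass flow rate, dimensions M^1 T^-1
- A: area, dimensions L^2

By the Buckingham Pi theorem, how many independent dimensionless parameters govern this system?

There are 7 variables and 3 base dimensions (M, L, T).
The dimension matrix has rank 3.
Independent dimensionless groups: 7 − 3 = 4.

4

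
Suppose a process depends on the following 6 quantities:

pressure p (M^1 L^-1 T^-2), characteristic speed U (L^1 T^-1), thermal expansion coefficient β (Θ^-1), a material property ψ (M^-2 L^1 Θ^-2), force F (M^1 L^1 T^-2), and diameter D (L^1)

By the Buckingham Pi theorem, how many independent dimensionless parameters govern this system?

2

There are 6 variables and 4 base dimensions (M, L, T, Θ).
The dimension matrix has rank 4.
Independent dimensionless groups: 6 − 4 = 2.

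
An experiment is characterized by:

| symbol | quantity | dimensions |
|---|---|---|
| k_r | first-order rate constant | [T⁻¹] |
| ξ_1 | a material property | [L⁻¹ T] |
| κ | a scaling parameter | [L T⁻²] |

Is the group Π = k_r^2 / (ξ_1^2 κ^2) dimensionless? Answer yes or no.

yes

Sum the exponent of each base dimension across the product:
  L: 2·[k_r]_L − 2·[ξ_1]_L − 2·[κ]_L = 2·(0) − 2·(-1) − 2·(1) = 0
  T: 2·[k_r]_T − 2·[ξ_1]_T − 2·[κ]_T = 2·(-1) − 2·(1) − 2·(-2) = 0
All base exponents vanish — dimensionless.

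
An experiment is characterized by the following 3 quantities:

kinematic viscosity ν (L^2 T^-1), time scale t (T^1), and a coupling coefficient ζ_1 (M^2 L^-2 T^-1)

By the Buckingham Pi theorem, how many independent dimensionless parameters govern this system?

There are 3 variables and 3 base dimensions (M, L, T).
The dimension matrix has rank 3.
Independent dimensionless groups: 3 − 3 = 0.

0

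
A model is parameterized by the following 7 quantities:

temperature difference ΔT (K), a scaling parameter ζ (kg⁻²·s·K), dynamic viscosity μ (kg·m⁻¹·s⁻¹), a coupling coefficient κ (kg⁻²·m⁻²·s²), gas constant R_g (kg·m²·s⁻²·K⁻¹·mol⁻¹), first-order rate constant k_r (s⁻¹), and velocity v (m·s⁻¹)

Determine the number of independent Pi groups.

2

There are 7 variables and 5 base dimensions (M, L, T, Θ, N).
The dimension matrix has rank 5.
Independent dimensionless groups: 7 − 5 = 2.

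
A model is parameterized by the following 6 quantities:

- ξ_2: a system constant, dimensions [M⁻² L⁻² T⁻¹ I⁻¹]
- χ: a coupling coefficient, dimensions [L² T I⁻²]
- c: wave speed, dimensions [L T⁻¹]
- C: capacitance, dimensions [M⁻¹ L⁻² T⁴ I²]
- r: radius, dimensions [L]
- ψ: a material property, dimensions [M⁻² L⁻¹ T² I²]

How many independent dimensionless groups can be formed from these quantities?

There are 6 variables and 4 base dimensions (M, L, T, I).
The dimension matrix has rank 4.
Independent dimensionless groups: 6 − 4 = 2.

2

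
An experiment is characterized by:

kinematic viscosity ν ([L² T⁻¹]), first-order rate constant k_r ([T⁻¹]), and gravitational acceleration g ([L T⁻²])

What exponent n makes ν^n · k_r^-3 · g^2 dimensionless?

-1

Balance the L exponent: (2)·n from ν, plus −3·(0) + 2·(1) = 2 from the rest, must sum to zero.
2n + 2 = 0, so n = -1.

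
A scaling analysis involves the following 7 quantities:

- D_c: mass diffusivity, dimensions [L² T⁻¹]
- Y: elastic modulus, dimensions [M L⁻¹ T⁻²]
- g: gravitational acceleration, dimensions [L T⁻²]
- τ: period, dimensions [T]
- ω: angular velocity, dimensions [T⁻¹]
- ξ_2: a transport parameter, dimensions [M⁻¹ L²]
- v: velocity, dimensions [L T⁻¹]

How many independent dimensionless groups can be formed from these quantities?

4

There are 7 variables and 3 base dimensions (M, L, T).
The dimension matrix has rank 3.
Independent dimensionless groups: 7 − 3 = 4.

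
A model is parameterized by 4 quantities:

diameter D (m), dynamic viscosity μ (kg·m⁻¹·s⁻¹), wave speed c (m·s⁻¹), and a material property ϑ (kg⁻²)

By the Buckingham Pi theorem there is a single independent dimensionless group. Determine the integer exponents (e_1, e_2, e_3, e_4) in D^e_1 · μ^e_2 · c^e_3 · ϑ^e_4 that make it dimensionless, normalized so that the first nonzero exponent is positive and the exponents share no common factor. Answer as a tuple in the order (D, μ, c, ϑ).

M: e_1·(0) + e_2·(1) + e_3·(0) + e_4·(-2) = 0
L: e_1·(1) + e_2·(-1) + e_3·(1) + e_4·(0) = 0
T: e_1·(0) + e_2·(-1) + e_3·(-1) + e_4·(0) = 0
Solving this homogeneous linear system for the smallest-integer solution (first nonzero entry positive) gives (4, 2, -2, 1).

(4, 2, -2, 1)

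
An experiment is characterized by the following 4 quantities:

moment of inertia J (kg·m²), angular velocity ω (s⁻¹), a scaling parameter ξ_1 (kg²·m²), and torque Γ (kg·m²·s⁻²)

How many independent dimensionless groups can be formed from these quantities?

1

There are 4 variables and 3 base dimensions (M, L, T).
The dimension matrix has rank 3.
Independent dimensionless groups: 4 − 3 = 1.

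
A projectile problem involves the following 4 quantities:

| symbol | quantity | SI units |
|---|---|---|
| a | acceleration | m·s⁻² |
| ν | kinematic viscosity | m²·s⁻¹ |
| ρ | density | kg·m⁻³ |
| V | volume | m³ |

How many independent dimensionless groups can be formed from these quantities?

1

There are 4 variables and 3 base dimensions (M, L, T).
The dimension matrix has rank 3.
Independent dimensionless groups: 4 − 3 = 1.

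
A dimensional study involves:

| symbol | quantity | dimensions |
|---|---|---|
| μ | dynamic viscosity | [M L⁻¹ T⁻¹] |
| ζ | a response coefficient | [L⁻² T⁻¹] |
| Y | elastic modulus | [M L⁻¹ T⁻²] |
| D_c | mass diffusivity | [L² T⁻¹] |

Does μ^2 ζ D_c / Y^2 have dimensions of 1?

Sum the exponent of each base dimension across the product:
  M: 2·[μ]_M + [ζ]_M − 2·[Y]_M + [D_c]_M = 2·(1) + (0) − 2·(1) + (0) = 0
  L: 2·[μ]_L + [ζ]_L − 2·[Y]_L + [D_c]_L = 2·(-1) + (-2) − 2·(-1) + (2) = 0
  T: 2·[μ]_T + [ζ]_T − 2·[Y]_T + [D_c]_T = 2·(-1) + (-1) − 2·(-2) + (-1) = 0
  Θ: 2·[μ]_Θ + [ζ]_Θ − 2·[Y]_Θ + [D_c]_Θ = 2·(0) + (0) − 2·(0) + (0) = 0
All base exponents vanish — dimensionless.

yes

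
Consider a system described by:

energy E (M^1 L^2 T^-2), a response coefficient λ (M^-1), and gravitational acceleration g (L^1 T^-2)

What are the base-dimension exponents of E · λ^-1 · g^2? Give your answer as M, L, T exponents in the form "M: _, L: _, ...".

Collect each base-dimension exponent across the product:
  M: (1) − (-1) + 2·(0) = 2
  L: (2) − (0) + 2·(1) = 4
  T: (-2) − (0) + 2·(-2) = -6
So the dimensions are [M² L⁴ T⁻⁶].

M: 2, L: 4, T: -6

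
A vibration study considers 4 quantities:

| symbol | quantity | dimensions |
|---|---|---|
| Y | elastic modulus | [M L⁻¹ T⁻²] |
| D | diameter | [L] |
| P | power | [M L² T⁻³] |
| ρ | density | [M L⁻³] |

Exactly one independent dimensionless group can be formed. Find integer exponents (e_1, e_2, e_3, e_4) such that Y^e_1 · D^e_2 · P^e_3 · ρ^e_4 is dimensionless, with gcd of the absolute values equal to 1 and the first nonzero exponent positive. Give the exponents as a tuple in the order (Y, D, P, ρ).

(3, 4, -2, -1)

M: e_1·(1) + e_2·(0) + e_3·(1) + e_4·(1) = 0
L: e_1·(-1) + e_2·(1) + e_3·(2) + e_4·(-3) = 0
T: e_1·(-2) + e_2·(0) + e_3·(-3) + e_4·(0) = 0
Solving this homogeneous linear system for the smallest-integer solution (first nonzero entry positive) gives (3, 4, -2, -1).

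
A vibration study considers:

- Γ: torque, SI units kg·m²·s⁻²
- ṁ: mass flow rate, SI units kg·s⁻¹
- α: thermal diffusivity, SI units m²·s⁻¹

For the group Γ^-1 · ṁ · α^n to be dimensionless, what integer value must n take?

Balance the L exponent: (2)·n from α, plus −(2) + (0) = -2 from the rest, must sum to zero.
2n − 2 = 0, so n = 1.

1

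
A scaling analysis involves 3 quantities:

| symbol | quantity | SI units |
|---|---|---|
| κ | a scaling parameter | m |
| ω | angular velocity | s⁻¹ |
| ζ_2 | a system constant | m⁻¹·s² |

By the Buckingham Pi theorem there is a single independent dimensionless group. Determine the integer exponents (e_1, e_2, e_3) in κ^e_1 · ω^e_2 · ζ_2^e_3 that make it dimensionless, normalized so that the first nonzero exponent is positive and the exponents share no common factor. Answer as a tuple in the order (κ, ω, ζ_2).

L: e_1·(1) + e_2·(0) + e_3·(-1) = 0
T: e_1·(0) + e_2·(-1) + e_3·(2) = 0
Solving this homogeneous linear system for the smallest-integer solution (first nonzero entry positive) gives (1, 2, 1).

(1, 2, 1)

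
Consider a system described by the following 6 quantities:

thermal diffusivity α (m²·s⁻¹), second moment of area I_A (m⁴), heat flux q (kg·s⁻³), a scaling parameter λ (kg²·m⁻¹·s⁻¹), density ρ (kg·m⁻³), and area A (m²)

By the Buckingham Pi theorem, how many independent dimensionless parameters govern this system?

There are 6 variables and 3 base dimensions (M, L, T).
The dimension matrix has rank 3.
Independent dimensionless groups: 6 − 3 = 3.

3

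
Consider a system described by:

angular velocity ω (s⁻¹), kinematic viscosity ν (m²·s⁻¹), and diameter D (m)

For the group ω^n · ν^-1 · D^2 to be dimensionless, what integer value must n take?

1

Balance the T exponent: (-1)·n from ω, plus −(-1) + 2·(0) = 1 from the rest, must sum to zero.
−n + 1 = 0, so n = 1.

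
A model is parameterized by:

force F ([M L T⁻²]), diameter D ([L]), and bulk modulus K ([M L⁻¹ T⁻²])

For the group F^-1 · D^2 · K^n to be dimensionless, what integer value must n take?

Balance the M exponent: (1)·n from K, plus −(1) + 2·(0) = -1 from the rest, must sum to zero.
n − 1 = 0, so n = 1.

1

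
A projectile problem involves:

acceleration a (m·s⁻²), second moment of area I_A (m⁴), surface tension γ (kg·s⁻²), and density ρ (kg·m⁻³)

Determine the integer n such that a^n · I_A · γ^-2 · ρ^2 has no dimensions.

2

Balance the L exponent: (1)·n from a, plus (4) − 2·(0) + 2·(-3) = -2 from the rest, must sum to zero.
n − 2 = 0, so n = 2.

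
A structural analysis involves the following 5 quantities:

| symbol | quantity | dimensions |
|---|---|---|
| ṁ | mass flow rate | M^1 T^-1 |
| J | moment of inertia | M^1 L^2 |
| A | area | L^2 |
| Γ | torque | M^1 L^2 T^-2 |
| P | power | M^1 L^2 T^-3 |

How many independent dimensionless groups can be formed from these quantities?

There are 5 variables and 3 base dimensions (M, L, T).
The dimension matrix has rank 3.
Independent dimensionless groups: 5 − 3 = 2.

2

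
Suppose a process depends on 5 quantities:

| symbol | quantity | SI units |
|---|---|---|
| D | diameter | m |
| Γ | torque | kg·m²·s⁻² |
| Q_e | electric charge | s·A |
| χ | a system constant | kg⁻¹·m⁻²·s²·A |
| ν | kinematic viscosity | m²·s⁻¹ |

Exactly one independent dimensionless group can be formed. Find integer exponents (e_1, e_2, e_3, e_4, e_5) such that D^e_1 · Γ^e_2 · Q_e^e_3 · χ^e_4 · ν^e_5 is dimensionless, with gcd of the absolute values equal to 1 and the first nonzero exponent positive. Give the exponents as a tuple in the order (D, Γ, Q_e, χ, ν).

(2, 1, -1, 1, -1)

M: e_1·(0) + e_2·(1) + e_3·(0) + e_4·(-1) + e_5·(0) = 0
L: e_1·(1) + e_2·(2) + e_3·(0) + e_4·(-2) + e_5·(2) = 0
T: e_1·(0) + e_2·(-2) + e_3·(1) + e_4·(2) + e_5·(-1) = 0
I: e_1·(0) + e_2·(0) + e_3·(1) + e_4·(1) + e_5·(0) = 0
Solving this homogeneous linear system for the smallest-integer solution (first nonzero entry positive) gives (2, 1, -1, 1, -1).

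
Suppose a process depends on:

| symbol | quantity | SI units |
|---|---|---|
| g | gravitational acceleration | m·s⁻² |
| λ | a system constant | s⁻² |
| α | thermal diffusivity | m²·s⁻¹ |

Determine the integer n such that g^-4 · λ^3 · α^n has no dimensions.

Balance the L exponent: (2)·n from α, plus −4·(1) + 3·(0) = -4 from the rest, must sum to zero.
2n − 4 = 0, so n = 2.

2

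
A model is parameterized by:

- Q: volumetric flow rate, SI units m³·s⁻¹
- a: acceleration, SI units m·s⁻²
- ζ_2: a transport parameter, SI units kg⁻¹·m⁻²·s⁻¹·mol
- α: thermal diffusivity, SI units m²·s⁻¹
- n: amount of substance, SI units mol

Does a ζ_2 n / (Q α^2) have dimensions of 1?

Sum the exponent of each base dimension across the product:
  M: −[Q]_M + [a]_M + [ζ_2]_M − 2·[α]_M + [n]_M = −(0) + (0) + (-1) − 2·(0) + (0) = -1
  L: −[Q]_L + [a]_L + [ζ_2]_L − 2·[α]_L + [n]_L = −(3) + (1) + (-2) − 2·(2) + (0) = -8
  T: −[Q]_T + [a]_T + [ζ_2]_T − 2·[α]_T + [n]_T = −(-1) + (-2) + (-1) − 2·(-1) + (0) = 0
  N: −[Q]_N + [a]_N + [ζ_2]_N − 2·[α]_N + [n]_N = −(0) + (0) + (1) − 2·(0) + (1) = 2
Net dimensions [M⁻¹ L⁻⁸ N²] ≠ [1] — not dimensionless.

no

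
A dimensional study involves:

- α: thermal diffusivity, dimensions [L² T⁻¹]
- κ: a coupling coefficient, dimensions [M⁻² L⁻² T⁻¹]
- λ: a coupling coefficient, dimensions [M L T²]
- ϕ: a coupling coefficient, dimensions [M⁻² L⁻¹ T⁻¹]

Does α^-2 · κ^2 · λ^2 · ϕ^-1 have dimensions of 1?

Sum the exponent of each base dimension across the product:
  M: −2·[α]_M + 2·[κ]_M + 2·[λ]_M − [ϕ]_M = −2·(0) + 2·(-2) + 2·(1) − (-2) = 0
  L: −2·[α]_L + 2·[κ]_L + 2·[λ]_L − [ϕ]_L = −2·(2) + 2·(-2) + 2·(1) − (-1) = -5
  T: −2·[α]_T + 2·[κ]_T + 2·[λ]_T − [ϕ]_T = −2·(-1) + 2·(-1) + 2·(2) − (-1) = 5
Net dimensions [L⁻⁵ T⁵] ≠ [1] — not dimensionless.

no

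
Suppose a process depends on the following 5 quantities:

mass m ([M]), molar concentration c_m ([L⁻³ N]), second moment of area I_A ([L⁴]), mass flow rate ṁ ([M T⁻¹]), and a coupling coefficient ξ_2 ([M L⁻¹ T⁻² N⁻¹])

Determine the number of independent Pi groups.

There are 5 variables and 4 base dimensions (M, L, T, N).
The dimension matrix has rank 4.
Independent dimensionless groups: 5 − 4 = 1.

1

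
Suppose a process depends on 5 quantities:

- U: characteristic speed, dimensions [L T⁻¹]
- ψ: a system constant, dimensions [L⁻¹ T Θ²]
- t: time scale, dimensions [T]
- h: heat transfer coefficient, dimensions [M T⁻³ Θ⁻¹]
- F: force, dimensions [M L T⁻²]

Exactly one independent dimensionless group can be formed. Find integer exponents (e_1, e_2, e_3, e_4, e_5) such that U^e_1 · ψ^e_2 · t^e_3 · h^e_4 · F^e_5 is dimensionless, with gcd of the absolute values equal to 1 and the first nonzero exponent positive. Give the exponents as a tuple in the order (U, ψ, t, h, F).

(3, 1, 4, 2, -2)

M: e_1·(0) + e_2·(0) + e_3·(0) + e_4·(1) + e_5·(1) = 0
L: e_1·(1) + e_2·(-1) + e_3·(0) + e_4·(0) + e_5·(1) = 0
T: e_1·(-1) + e_2·(1) + e_3·(1) + e_4·(-3) + e_5·(-2) = 0
Θ: e_1·(0) + e_2·(2) + e_3·(0) + e_4·(-1) + e_5·(0) = 0
Solving this homogeneous linear system for the smallest-integer solution (first nonzero entry positive) gives (3, 1, 4, 2, -2).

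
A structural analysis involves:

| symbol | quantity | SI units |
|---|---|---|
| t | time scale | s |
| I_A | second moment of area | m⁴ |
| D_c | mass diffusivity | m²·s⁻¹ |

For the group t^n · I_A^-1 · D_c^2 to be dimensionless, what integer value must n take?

Balance the T exponent: (1)·n from t, plus −(0) + 2·(-1) = -2 from the rest, must sum to zero.
n − 2 = 0, so n = 2.

2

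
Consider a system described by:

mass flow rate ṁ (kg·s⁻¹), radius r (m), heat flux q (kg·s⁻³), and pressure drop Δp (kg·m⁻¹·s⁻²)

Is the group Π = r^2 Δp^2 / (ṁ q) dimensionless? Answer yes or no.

Sum the exponent of each base dimension across the product:
  M: −[ṁ]_M + 2·[r]_M − [q]_M + 2·[Δp]_M = −(1) + 2·(0) − (1) + 2·(1) = 0
  L: −[ṁ]_L + 2·[r]_L − [q]_L + 2·[Δp]_L = −(0) + 2·(1) − (0) + 2·(-1) = 0
  T: −[ṁ]_T + 2·[r]_T − [q]_T + 2·[Δp]_T = −(-1) + 2·(0) − (-3) + 2·(-2) = 0
All base exponents vanish — dimensionless.

yes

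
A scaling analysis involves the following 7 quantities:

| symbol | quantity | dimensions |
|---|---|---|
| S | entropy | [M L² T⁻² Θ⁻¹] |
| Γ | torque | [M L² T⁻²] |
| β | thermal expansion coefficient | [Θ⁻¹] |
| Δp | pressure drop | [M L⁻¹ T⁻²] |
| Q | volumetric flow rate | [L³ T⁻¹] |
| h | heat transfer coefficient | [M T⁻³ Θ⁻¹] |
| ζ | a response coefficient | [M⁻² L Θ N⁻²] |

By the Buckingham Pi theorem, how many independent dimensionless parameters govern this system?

2

There are 7 variables and 5 base dimensions (M, L, T, Θ, N).
The dimension matrix has rank 5.
Independent dimensionless groups: 7 − 5 = 2.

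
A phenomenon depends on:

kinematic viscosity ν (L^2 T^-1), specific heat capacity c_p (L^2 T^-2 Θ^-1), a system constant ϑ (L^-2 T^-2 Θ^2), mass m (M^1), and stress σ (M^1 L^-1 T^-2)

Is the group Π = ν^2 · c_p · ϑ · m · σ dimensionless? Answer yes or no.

no

Sum the exponent of each base dimension across the product:
  M: 2·[ν]_M + [c_p]_M + [ϑ]_M + [m]_M + [σ]_M = 2·(0) + (0) + (0) + (1) + (1) = 2
  L: 2·[ν]_L + [c_p]_L + [ϑ]_L + [m]_L + [σ]_L = 2·(2) + (2) + (-2) + (0) + (-1) = 3
  T: 2·[ν]_T + [c_p]_T + [ϑ]_T + [m]_T + [σ]_T = 2·(-1) + (-2) + (-2) + (0) + (-2) = -8
  Θ: 2·[ν]_Θ + [c_p]_Θ + [ϑ]_Θ + [m]_Θ + [σ]_Θ = 2·(0) + (-1) + (2) + (0) + (0) = 1
Net dimensions [M² L³ T⁻⁸ Θ] ≠ [1] — not dimensionless.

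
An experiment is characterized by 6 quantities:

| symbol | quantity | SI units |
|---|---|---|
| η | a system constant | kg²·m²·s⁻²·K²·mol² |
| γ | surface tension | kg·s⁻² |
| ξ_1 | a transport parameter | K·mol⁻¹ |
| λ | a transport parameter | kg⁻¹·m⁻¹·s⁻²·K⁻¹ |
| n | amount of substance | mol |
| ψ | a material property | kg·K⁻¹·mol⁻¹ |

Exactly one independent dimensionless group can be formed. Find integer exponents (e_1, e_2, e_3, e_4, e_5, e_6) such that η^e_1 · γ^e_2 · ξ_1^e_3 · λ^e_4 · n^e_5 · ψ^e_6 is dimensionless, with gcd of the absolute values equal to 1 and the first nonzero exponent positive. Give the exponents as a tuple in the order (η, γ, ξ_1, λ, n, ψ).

(1, -3, 3, 2, 4, 3)

M: e_1·(2) + e_2·(1) + e_3·(0) + e_4·(-1) + e_5·(0) + e_6·(1) = 0
L: e_1·(2) + e_2·(0) + e_3·(0) + e_4·(-1) + e_5·(0) + e_6·(0) = 0
T: e_1·(-2) + e_2·(-2) + e_3·(0) + e_4·(-2) + e_5·(0) + e_6·(0) = 0
Θ: e_1·(2) + e_2·(0) + e_3·(1) + e_4·(-1) + e_5·(0) + e_6·(-1) = 0
N: e_1·(2) + e_2·(0) + e_3·(-1) + e_4·(0) + e_5·(1) + e_6·(-1) = 0
Solving this homogeneous linear system for the smallest-integer solution (first nonzero entry positive) gives (1, -3, 3, 2, 4, 3).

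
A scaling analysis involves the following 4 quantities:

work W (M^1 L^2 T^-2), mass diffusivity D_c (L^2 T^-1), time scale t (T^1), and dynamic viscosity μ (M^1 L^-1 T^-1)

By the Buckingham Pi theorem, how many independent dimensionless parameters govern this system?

1

There are 4 variables and 3 base dimensions (M, L, T).
The dimension matrix has rank 3.
Independent dimensionless groups: 4 − 3 = 1.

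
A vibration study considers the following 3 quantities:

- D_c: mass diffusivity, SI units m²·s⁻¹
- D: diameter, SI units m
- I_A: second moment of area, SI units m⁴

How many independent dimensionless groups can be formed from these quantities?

There are 3 variables and 2 base dimensions (L, T).
The dimension matrix has rank 2.
Independent dimensionless groups: 3 − 2 = 1.

1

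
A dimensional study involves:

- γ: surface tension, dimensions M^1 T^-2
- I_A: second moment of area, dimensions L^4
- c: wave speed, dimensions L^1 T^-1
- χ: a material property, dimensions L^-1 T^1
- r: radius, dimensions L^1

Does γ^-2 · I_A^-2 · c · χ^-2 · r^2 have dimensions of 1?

no

Sum the exponent of each base dimension across the product:
  M: −2·[γ]_M − 2·[I_A]_M + [c]_M − 2·[χ]_M + 2·[r]_M = −2·(1) − 2·(0) + (0) − 2·(0) + 2·(0) = -2
  L: −2·[γ]_L − 2·[I_A]_L + [c]_L − 2·[χ]_L + 2·[r]_L = −2·(0) − 2·(4) + (1) − 2·(-1) + 2·(1) = -3
  T: −2·[γ]_T − 2·[I_A]_T + [c]_T − 2·[χ]_T + 2·[r]_T = −2·(-2) − 2·(0) + (-1) − 2·(1) + 2·(0) = 1
Net dimensions [M⁻² L⁻³ T] ≠ [1] — not dimensionless.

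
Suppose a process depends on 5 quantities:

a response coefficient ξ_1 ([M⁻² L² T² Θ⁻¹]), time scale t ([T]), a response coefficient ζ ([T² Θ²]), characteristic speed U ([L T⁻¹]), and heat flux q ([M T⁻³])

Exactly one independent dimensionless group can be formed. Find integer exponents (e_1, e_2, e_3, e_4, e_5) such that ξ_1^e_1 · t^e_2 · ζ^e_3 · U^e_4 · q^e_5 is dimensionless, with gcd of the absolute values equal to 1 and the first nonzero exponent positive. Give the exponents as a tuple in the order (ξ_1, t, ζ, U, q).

M: e_1·(-2) + e_2·(0) + e_3·(0) + e_4·(0) + e_5·(1) = 0
L: e_1·(2) + e_2·(0) + e_3·(0) + e_4·(1) + e_5·(0) = 0
T: e_1·(2) + e_2·(1) + e_3·(2) + e_4·(-1) + e_5·(-3) = 0
Θ: e_1·(-1) + e_2·(0) + e_3·(2) + e_4·(0) + e_5·(0) = 0
Solving this homogeneous linear system for the smallest-integer solution (first nonzero entry positive) gives (2, 2, 1, -4, 4).

(2, 2, 1, -4, 4)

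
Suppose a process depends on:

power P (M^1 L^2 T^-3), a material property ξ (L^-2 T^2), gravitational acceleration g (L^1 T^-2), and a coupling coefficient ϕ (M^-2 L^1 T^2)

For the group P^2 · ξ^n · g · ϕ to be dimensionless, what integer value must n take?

Balance the L exponent: (-2)·n from ξ, plus 2·(2) + (1) + (1) = 6 from the rest, must sum to zero.
-2n + 6 = 0, so n = 3.

3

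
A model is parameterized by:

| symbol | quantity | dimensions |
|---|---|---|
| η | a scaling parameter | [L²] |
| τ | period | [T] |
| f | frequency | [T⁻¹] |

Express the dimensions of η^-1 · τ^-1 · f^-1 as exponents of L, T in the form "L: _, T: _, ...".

Collect each base-dimension exponent across the product:
  L: −(2) − (0) − (0) = -2
  T: −(0) − (1) − (-1) = 0
So the dimensions are [L⁻²].

L: -2, T: 0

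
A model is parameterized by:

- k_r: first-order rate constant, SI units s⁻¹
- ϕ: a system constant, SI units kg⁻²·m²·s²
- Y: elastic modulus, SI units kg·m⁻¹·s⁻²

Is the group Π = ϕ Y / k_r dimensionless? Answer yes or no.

no

Sum the exponent of each base dimension across the product:
  M: −[k_r]_M + [ϕ]_M + [Y]_M = −(0) + (-2) + (1) = -1
  L: −[k_r]_L + [ϕ]_L + [Y]_L = −(0) + (2) + (-1) = 1
  T: −[k_r]_T + [ϕ]_T + [Y]_T = −(-1) + (2) + (-2) = 1
Net dimensions [M⁻¹ L T] ≠ [1] — not dimensionless.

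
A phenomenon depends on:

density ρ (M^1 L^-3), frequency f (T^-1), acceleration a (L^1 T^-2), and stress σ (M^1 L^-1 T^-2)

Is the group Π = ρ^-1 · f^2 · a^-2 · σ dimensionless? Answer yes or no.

yes

Sum the exponent of each base dimension across the product:
  M: −[ρ]_M + 2·[f]_M − 2·[a]_M + [σ]_M = −(1) + 2·(0) − 2·(0) + (1) = 0
  L: −[ρ]_L + 2·[f]_L − 2·[a]_L + [σ]_L = −(-3) + 2·(0) − 2·(1) + (-1) = 0
  T: −[ρ]_T + 2·[f]_T − 2·[a]_T + [σ]_T = −(0) + 2·(-1) − 2·(-2) + (-2) = 0
  Θ: −[ρ]_Θ + 2·[f]_Θ − 2·[a]_Θ + [σ]_Θ = −(0) + 2·(0) − 2·(0) + (0) = 0
All base exponents vanish — dimensionless.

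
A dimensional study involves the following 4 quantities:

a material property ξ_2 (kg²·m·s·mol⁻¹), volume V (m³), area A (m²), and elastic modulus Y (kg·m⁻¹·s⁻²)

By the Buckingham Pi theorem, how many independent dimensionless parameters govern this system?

There are 4 variables and 4 base dimensions (M, L, T, N).
The dimension matrix has rank 3 (less than 4: the dimension vectors are linearly dependent).
Independent dimensionless groups: 4 − 3 = 1.

1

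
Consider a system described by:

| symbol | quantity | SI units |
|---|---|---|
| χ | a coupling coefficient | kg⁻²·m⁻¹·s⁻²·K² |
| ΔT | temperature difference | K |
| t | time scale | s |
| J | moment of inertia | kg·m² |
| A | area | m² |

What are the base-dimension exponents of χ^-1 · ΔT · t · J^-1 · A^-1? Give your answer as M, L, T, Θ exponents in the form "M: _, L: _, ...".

M: 1, L: -3, T: 3, Θ: -1

Collect each base-dimension exponent across the product:
  M: −(-2) + (0) + (0) − (1) − (0) = 1
  L: −(-1) + (0) + (0) − (2) − (2) = -3
  T: −(-2) + (0) + (1) − (0) − (0) = 3
  Θ: −(2) + (1) + (0) − (0) − (0) = -1
So the dimensions are [M L⁻³ T³ Θ⁻¹].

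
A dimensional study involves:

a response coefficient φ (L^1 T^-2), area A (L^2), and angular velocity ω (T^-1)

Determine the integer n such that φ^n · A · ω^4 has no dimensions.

Balance the L exponent: (1)·n from φ, plus (2) + 4·(0) = 2 from the rest, must sum to zero.
n + 2 = 0, so n = -2.

-2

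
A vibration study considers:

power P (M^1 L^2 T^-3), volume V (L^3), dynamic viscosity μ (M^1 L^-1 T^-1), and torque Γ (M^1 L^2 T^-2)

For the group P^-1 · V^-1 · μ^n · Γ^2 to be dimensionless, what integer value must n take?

-1

Balance the M exponent: (1)·n from μ, plus −(1) − (0) + 2·(1) = 1 from the rest, must sum to zero.
n + 1 = 0, so n = -1.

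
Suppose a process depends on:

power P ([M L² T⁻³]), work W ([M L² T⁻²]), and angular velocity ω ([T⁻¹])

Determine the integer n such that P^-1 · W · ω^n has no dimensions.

Balance the T exponent: (-1)·n from ω, plus −(-3) + (-2) = 1 from the rest, must sum to zero.
−n + 1 = 0, so n = 1.

1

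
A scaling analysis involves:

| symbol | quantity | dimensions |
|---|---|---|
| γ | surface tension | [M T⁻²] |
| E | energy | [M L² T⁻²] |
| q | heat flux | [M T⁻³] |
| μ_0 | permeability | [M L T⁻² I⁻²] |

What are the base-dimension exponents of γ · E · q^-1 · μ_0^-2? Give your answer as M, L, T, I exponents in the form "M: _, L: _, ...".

M: -1, L: 0, T: 3, I: 4

Collect each base-dimension exponent across the product:
  M: (1) + (1) − (1) − 2·(1) = -1
  L: (0) + (2) − (0) − 2·(1) = 0
  T: (-2) + (-2) − (-3) − 2·(-2) = 3
  I: (0) + (0) − (0) − 2·(-2) = 4
So the dimensions are [M⁻¹ T³ I⁴].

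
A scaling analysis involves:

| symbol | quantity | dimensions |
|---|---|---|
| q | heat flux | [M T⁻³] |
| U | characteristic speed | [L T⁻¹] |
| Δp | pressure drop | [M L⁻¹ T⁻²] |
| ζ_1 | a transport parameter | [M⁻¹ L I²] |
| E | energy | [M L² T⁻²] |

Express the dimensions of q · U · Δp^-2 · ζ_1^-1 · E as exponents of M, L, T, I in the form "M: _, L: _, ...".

M: 1, L: 4, T: -2, I: -2

Collect each base-dimension exponent across the product:
  M: (1) + (0) − 2·(1) − (-1) + (1) = 1
  L: (0) + (1) − 2·(-1) − (1) + (2) = 4
  T: (-3) + (-1) − 2·(-2) − (0) + (-2) = -2
  I: (0) + (0) − 2·(0) − (2) + (0) = -2
So the dimensions are [M L⁴ T⁻² I⁻²].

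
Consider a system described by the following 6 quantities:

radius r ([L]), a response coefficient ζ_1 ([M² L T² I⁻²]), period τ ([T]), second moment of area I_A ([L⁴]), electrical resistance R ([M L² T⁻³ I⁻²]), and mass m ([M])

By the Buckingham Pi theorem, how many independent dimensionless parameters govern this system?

2

There are 6 variables and 4 base dimensions (M, L, T, I).
The dimension matrix has rank 4.
Independent dimensionless groups: 6 − 4 = 2.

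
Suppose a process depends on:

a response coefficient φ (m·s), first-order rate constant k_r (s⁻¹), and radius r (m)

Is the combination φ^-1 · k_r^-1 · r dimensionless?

Sum the exponent of each base dimension across the product:
  L: −[φ]_L − [k_r]_L + [r]_L = −(1) − (0) + (1) = 0
  T: −[φ]_T − [k_r]_T + [r]_T = −(1) − (-1) + (0) = 0
All base exponents vanish — dimensionless.

yes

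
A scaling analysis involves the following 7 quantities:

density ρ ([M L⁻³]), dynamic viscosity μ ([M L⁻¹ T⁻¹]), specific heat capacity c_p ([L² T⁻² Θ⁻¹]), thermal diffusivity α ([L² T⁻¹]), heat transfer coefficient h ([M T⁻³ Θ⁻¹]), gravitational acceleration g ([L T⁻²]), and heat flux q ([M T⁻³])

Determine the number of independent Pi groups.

3

There are 7 variables and 4 base dimensions (M, L, T, Θ).
The dimension matrix has rank 4.
Independent dimensionless groups: 7 − 4 = 3.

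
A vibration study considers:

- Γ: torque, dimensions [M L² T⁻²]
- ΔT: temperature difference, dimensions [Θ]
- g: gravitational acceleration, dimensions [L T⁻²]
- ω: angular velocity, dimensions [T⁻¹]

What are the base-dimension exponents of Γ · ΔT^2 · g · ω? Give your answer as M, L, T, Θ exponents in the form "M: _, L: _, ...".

Collect each base-dimension exponent across the product:
  M: (1) + 2·(0) + (0) + (0) = 1
  L: (2) + 2·(0) + (1) + (0) = 3
  T: (-2) + 2·(0) + (-2) + (-1) = -5
  Θ: (0) + 2·(1) + (0) + (0) = 2
So the dimensions are [M L³ T⁻⁵ Θ²].

M: 1, L: 3, T: -5, Θ: 2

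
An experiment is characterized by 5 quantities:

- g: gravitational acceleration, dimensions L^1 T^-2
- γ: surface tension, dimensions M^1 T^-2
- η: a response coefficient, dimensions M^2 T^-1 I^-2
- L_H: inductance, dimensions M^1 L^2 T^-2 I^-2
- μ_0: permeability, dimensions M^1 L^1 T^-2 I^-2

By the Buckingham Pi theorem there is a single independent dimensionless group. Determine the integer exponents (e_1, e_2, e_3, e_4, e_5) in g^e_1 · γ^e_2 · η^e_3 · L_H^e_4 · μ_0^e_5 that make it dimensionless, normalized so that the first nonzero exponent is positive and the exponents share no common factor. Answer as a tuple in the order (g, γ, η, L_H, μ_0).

(3, -2, 2, -1, -1)

M: e_1·(0) + e_2·(1) + e_3·(2) + e_4·(1) + e_5·(1) = 0
L: e_1·(1) + e_2·(0) + e_3·(0) + e_4·(2) + e_5·(1) = 0
T: e_1·(-2) + e_2·(-2) + e_3·(-1) + e_4·(-2) + e_5·(-2) = 0
I: e_1·(0) + e_2·(0) + e_3·(-2) + e_4·(-2) + e_5·(-2) = 0
Solving this homogeneous linear system for the smallest-integer solution (first nonzero entry positive) gives (3, -2, 2, -1, -1).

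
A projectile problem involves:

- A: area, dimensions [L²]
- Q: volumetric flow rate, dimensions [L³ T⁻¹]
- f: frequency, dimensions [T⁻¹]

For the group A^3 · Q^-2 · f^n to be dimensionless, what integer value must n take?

2

Balance the T exponent: (-1)·n from f, plus 3·(0) − 2·(-1) = 2 from the rest, must sum to zero.
−n + 2 = 0, so n = 2.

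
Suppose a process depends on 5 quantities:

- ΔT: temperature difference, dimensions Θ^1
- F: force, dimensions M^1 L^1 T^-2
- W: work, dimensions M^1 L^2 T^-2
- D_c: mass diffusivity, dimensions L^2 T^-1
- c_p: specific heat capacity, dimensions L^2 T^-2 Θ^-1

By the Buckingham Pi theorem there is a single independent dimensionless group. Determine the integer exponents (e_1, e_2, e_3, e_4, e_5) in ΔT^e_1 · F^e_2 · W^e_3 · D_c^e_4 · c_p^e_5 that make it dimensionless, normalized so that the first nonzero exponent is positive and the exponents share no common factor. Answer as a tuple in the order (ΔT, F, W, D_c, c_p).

(1, -2, 2, -2, 1)

M: e_1·(0) + e_2·(1) + e_3·(1) + e_4·(0) + e_5·(0) = 0
L: e_1·(0) + e_2·(1) + e_3·(2) + e_4·(2) + e_5·(2) = 0
T: e_1·(0) + e_2·(-2) + e_3·(-2) + e_4·(-1) + e_5·(-2) = 0
Θ: e_1·(1) + e_2·(0) + e_3·(0) + e_4·(0) + e_5·(-1) = 0
Solving this homogeneous linear system for the smallest-integer solution (first nonzero entry positive) gives (1, -2, 2, -2, 1).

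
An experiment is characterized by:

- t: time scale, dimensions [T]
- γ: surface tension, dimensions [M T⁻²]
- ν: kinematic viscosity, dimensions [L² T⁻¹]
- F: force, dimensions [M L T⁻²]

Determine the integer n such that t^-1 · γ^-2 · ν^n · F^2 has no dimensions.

Balance the L exponent: (2)·n from ν, plus −(0) − 2·(0) + 2·(1) = 2 from the rest, must sum to zero.
2n + 2 = 0, so n = -1.

-1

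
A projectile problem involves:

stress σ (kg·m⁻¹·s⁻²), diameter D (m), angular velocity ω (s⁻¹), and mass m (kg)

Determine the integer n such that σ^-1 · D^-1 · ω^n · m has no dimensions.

2

Balance the T exponent: (-1)·n from ω, plus −(-2) − (0) + (0) = 2 from the rest, must sum to zero.
−n + 2 = 0, so n = 2.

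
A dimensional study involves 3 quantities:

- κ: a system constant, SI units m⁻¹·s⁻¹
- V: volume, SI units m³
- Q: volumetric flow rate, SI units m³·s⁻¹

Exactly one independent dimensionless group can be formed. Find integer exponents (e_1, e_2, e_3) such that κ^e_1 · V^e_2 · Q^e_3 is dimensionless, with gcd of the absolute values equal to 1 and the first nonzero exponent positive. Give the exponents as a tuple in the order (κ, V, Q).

L: e_1·(-1) + e_2·(3) + e_3·(3) = 0
T: e_1·(-1) + e_2·(0) + e_3·(-1) = 0
Solving this homogeneous linear system for the smallest-integer solution (first nonzero entry positive) gives (3, 4, -3).

(3, 4, -3)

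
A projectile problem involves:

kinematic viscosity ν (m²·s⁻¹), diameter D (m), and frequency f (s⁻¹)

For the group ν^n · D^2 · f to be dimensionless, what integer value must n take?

Balance the L exponent: (2)·n from ν, plus 2·(1) + (0) = 2 from the rest, must sum to zero.
2n + 2 = 0, so n = -1.

-1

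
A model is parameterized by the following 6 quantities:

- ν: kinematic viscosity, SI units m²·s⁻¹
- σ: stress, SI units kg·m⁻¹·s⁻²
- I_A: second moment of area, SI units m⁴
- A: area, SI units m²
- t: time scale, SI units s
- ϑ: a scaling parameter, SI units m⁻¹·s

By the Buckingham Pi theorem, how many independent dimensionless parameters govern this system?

There are 6 variables and 3 base dimensions (M, L, T).
The dimension matrix has rank 3.
Independent dimensionless groups: 6 − 3 = 3.

3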